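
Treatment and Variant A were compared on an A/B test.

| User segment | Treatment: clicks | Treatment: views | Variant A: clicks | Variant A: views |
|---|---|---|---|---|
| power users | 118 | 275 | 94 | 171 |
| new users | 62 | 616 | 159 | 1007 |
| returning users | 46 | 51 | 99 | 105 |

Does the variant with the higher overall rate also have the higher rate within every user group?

Power users: Treatment 118/275 = 42.9%, Variant A 94/171 = 55.0% → Variant A
New users: Treatment 62/616 = 10.1%, Variant A 159/1007 = 15.8% → Variant A
Returning users: Treatment 46/51 = 90.2%, Variant A 99/105 = 94.3% → Variant A
Overall: Treatment 226/942 = 24.0%, Variant A 352/1283 = 27.4% → Variant A
Variant A wins overall and in every user group — no reversal.

Yes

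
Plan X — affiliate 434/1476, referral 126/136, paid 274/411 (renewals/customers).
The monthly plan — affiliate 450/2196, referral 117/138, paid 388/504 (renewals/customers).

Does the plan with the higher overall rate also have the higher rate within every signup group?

No

Affiliate: Plan X 434/1476 = 29.4%, the monthly plan 450/2196 = 20.5% → Plan X
Referral: Plan X 126/136 = 92.6%, the monthly plan 117/138 = 84.8% → Plan X
Paid: Plan X 274/411 = 66.7%, the monthly plan 388/504 = 77.0% → the monthly plan
Overall: Plan X 834/2023 = 41.2%, the monthly plan 955/2838 = 33.7% → Plan X
Neither sweeps: Plan X wins 2 of 3 groups, the monthly plan wins 1. Plan X wins overall but not every group — no Simpson reversal.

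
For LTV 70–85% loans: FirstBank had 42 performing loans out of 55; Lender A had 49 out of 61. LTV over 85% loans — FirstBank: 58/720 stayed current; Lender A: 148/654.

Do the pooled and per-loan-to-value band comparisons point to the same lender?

Yes

LTV 70–85%: FirstBank 42/55 = 76.4%, Lender A 49/61 = 80.3% → Lender A
LTV over 85%: FirstBank 58/720 = 8.1%, Lender A 148/654 = 22.6% → Lender A
Overall: FirstBank 100/775 = 12.9%, Lender A 197/715 = 27.6% → Lender A
Lender A wins overall and in every loan-to-value group — no reversal.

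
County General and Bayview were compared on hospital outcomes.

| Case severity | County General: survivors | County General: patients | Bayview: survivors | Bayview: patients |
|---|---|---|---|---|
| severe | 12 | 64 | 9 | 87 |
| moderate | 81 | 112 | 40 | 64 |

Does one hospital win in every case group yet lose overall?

Severe: County General 12/64 = 18.8%, Bayview 9/87 = 10.3% → County General
Moderate: County General 81/112 = 72.3%, Bayview 40/64 = 62.5% → County General
Overall: County General 93/176 = 52.8%, Bayview 49/151 = 32.5% → County General
County General wins overall and in every case group — no reversal.

No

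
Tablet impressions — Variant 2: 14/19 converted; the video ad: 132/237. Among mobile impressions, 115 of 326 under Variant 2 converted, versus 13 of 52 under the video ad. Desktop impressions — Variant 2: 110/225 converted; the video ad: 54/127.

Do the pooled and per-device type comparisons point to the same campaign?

Tablet: Variant 2 14/19 = 73.7%, the video ad 132/237 = 55.7% → Variant 2
Mobile: Variant 2 115/326 = 35.3%, the video ad 13/52 = 25.0% → Variant 2
Desktop: Variant 2 110/225 = 48.9%, the video ad 54/127 = 42.5% → Variant 2
Overall: Variant 2 239/570 = 41.9%, the video ad 199/416 = 47.8% → the video ad
Variant 2 wins each device group but the video ad wins overall — the comparison reverses. Variant 2's impressions skew toward mobile, which has a lower base rate.

No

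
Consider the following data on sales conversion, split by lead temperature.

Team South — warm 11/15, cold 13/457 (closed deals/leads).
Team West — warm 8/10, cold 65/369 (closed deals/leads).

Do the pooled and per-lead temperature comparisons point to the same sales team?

Yes

Warm: Team South 11/15 = 73.3%, Team West 8/10 = 80.0% → Team West
Cold: Team South 13/457 = 2.8%, Team West 65/369 = 17.6% → Team West
Overall: Team South 24/472 = 5.1%, Team West 73/379 = 19.3% → Team West
Team West wins overall and in every lead group — no reversal.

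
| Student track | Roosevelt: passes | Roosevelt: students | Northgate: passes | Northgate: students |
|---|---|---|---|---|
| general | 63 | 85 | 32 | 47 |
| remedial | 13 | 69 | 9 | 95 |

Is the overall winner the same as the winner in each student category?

Yes

General: Roosevelt 63/85 = 74.1%, Northgate 32/47 = 68.1% → Roosevelt
Remedial: Roosevelt 13/69 = 18.8%, Northgate 9/95 = 9.5% → Roosevelt
Overall: Roosevelt 76/154 = 49.4%, Northgate 41/142 = 28.9% → Roosevelt
Roosevelt wins overall and in every student group — no reversal.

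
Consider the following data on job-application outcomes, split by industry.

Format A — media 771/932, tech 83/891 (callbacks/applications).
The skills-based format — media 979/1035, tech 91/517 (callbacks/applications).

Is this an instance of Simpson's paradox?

Media: Format A 771/932 = 82.7%, the skills-based format 979/1035 = 94.6% → the skills-based format
Tech: Format A 83/891 = 9.3%, the skills-based format 91/517 = 17.6% → the skills-based format
Overall: Format A 854/1823 = 46.8%, the skills-based format 1070/1552 = 68.9% → the skills-based format
The skills-based format wins overall and in every industry group — no reversal.

No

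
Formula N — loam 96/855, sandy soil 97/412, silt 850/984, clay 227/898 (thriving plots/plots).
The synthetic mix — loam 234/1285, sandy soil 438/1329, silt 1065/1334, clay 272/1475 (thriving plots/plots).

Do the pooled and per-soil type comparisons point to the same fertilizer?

No

Loam: Formula N 96/855 = 11.2%, the synthetic mix 234/1285 = 18.2% → the synthetic mix
Sandy soil: Formula N 97/412 = 23.5%, the synthetic mix 438/1329 = 33.0% → the synthetic mix
Silt: Formula N 850/984 = 86.4%, the synthetic mix 1065/1334 = 79.8% → Formula N
Clay: Formula N 227/898 = 25.3%, the synthetic mix 272/1475 = 18.4% → Formula N
Overall: Formula N 1270/3149 = 40.3%, the synthetic mix 2009/5423 = 37.0% → Formula N
Neither sweeps: Formula N wins 2 of 4 groups, the synthetic mix wins 2. Formula N wins overall but not every group — no Simpson reversal.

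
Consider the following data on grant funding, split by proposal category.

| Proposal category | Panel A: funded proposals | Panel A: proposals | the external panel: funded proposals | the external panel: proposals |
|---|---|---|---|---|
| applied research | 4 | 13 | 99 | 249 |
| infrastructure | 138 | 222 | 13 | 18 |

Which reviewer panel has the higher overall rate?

Panel A

Applied research: Panel A 4/13 = 30.8%, the external panel 99/249 = 39.8% → the external panel
Infrastructure: Panel A 138/222 = 62.2%, the external panel 13/18 = 72.2% → the external panel
Overall: Panel A 142/235 = 60.4%, the external panel 112/267 = 41.9% → Panel A
(The external panel wins every proposal group but Panel A wins overall — the external panel's proposals skew toward the low-rate applied research group.)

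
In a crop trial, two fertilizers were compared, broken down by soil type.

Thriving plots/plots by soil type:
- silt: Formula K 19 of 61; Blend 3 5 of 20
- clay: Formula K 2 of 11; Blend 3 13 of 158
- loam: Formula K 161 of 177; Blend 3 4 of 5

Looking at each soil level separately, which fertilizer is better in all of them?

Formula K

Silt: Formula K 19/61 = 31.1%, Blend 3 5/20 = 25.0% → Formula K
Clay: Formula K 2/11 = 18.2%, Blend 3 13/158 = 8.2% → Formula K
Loam: Formula K 161/177 = 91.0%, Blend 3 4/5 = 80.0% → Formula K
Formula K has the higher rate in all 3 groups.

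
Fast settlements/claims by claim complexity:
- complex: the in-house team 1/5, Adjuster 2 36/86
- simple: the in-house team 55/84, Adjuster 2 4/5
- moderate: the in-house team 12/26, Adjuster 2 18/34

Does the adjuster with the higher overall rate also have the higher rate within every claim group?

No

Complex: the in-house team 1/5 = 20.0%, Adjuster 2 36/86 = 41.9% → Adjuster 2
Simple: the in-house team 55/84 = 65.5%, Adjuster 2 4/5 = 80.0% → Adjuster 2
Moderate: the in-house team 12/26 = 46.2%, Adjuster 2 18/34 = 52.9% → Adjuster 2
Overall: the in-house team 68/115 = 59.1%, Adjuster 2 58/125 = 46.4% → the in-house team
Adjuster 2 wins each claim group but the in-house team wins overall — the comparison reverses. Adjuster 2's claims skew toward complex, which has a lower base rate.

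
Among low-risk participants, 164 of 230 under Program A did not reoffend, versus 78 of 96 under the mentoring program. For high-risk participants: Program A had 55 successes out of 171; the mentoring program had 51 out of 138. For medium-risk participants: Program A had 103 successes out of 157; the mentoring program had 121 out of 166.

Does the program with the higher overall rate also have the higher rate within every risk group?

Low-risk: Program A 164/230 = 71.3%, the mentoring program 78/96 = 81.2% → the mentoring program
High-risk: Program A 55/171 = 32.2%, the mentoring program 51/138 = 37.0% → the mentoring program
Medium-risk: Program A 103/157 = 65.6%, the mentoring program 121/166 = 72.9% → the mentoring program
Overall: Program A 322/558 = 57.7%, the mentoring program 250/400 = 62.5% → the mentoring program
The mentoring program wins overall and in every risk group — no reversal.

Yes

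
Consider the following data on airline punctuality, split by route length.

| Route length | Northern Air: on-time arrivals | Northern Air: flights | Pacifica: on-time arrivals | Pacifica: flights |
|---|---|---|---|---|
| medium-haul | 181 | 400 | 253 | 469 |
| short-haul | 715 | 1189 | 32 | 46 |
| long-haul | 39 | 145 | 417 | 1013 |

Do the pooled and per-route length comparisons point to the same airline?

Medium-haul: Northern Air 181/400 = 45.2%, Pacifica 253/469 = 53.9% → Pacifica
Short-haul: Northern Air 715/1189 = 60.1%, Pacifica 32/46 = 69.6% → Pacifica
Long-haul: Northern Air 39/145 = 26.9%, Pacifica 417/1013 = 41.2% → Pacifica
Overall: Northern Air 935/1734 = 53.9%, Pacifica 702/1528 = 45.9% → Northern Air
Pacifica wins each route group but Northern Air wins overall — the comparison reverses. Pacifica's flights skew toward long-haul, which has a lower base rate.

No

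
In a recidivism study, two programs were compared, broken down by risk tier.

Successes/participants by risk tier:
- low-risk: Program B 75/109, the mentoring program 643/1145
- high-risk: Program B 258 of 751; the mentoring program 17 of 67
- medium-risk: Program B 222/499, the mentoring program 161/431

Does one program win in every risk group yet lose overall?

Yes

Low-risk: Program B 75/109 = 68.8%, the mentoring program 643/1145 = 56.2% → Program B
High-risk: Program B 258/751 = 34.4%, the mentoring program 17/67 = 25.4% → Program B
Medium-risk: Program B 222/499 = 44.5%, the mentoring program 161/431 = 37.4% → Program B
Overall: Program B 555/1359 = 40.8%, the mentoring program 821/1643 = 50.0% → the mentoring program
Program B wins each risk group but the mentoring program wins overall — the comparison reverses. Program B's participants skew toward high-risk, which has a lower base rate.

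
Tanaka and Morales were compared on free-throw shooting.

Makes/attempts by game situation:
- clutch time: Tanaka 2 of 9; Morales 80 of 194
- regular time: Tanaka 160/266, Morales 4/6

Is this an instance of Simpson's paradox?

Clutch time: Tanaka 2/9 = 22.2%, Morales 80/194 = 41.2% → Morales
Regular time: Tanaka 160/266 = 60.2%, Morales 4/6 = 66.7% → Morales
Overall: Tanaka 162/275 = 58.9%, Morales 84/200 = 42.0% → Tanaka
Morales wins each game group but Tanaka wins overall — the comparison reverses. Morales's attempts skew toward clutch time, which has a lower base rate.

Yes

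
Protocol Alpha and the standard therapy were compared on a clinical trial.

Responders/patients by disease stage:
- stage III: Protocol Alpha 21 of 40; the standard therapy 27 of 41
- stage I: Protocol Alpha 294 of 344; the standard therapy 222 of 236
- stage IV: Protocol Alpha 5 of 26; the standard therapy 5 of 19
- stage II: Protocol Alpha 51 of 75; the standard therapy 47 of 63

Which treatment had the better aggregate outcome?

the standard therapy

Stage III: Protocol Alpha 21/40 = 52.5%, the standard therapy 27/41 = 65.9% → the standard therapy
Stage I: Protocol Alpha 294/344 = 85.5%, the standard therapy 222/236 = 94.1% → the standard therapy
Stage IV: Protocol Alpha 5/26 = 19.2%, the standard therapy 5/19 = 26.3% → the standard therapy
Stage II: Protocol Alpha 51/75 = 68.0%, the standard therapy 47/63 = 74.6% → the standard therapy
Overall: Protocol Alpha 371/485 = 76.5%, the standard therapy 301/359 = 83.8% → the standard therapy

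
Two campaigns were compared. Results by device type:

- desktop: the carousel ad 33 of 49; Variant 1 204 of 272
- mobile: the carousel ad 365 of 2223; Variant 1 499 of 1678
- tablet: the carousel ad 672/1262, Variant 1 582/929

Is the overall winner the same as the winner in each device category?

Desktop: the carousel ad 33/49 = 67.3%, Variant 1 204/272 = 75.0% → Variant 1
Mobile: the carousel ad 365/2223 = 16.4%, Variant 1 499/1678 = 29.7% → Variant 1
Tablet: the carousel ad 672/1262 = 53.2%, Variant 1 582/929 = 62.6% → Variant 1
Overall: the carousel ad 1070/3534 = 30.3%, Variant 1 1285/2879 = 44.6% → Variant 1
Variant 1 wins overall and in every device group — no reversal.

Yes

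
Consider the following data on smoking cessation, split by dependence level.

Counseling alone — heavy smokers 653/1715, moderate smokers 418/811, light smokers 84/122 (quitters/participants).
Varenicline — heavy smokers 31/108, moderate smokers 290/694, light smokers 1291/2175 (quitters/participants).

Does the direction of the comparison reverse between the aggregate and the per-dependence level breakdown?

Heavy smokers: counseling alone 653/1715 = 38.1%, varenicline 31/108 = 28.7% → counseling alone
Moderate smokers: counseling alone 418/811 = 51.5%, varenicline 290/694 = 41.8% → counseling alone
Light smokers: counseling alone 84/122 = 68.9%, varenicline 1291/2175 = 59.4% → counseling alone
Overall: counseling alone 1155/2648 = 43.6%, varenicline 1612/2977 = 54.1% → varenicline
Counseling alone wins each dependence group but varenicline wins overall — the comparison reverses. Counseling alone's participants skew toward heavy smokers, which has a lower base rate.

Yes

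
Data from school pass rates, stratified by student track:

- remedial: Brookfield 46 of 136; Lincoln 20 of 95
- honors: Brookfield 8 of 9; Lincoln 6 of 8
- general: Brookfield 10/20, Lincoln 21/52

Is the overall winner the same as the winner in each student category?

Yes

Remedial: Brookfield 46/136 = 33.8%, Lincoln 20/95 = 21.1% → Brookfield
Honors: Brookfield 8/9 = 88.9%, Lincoln 6/8 = 75.0% → Brookfield
General: Brookfield 10/20 = 50.0%, Lincoln 21/52 = 40.4% → Brookfield
Overall: Brookfield 64/165 = 38.8%, Lincoln 47/155 = 30.3% → Brookfield
Brookfield wins overall and in every student group — no reversal.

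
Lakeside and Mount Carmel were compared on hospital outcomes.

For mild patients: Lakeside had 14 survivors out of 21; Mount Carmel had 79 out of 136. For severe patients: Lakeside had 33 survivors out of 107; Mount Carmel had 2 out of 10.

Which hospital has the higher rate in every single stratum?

Lakeside

Mild: Lakeside 14/21 = 66.7%, Mount Carmel 79/136 = 58.1% → Lakeside
Severe: Lakeside 33/107 = 30.8%, Mount Carmel 2/10 = 20.0% → Lakeside
Lakeside has the higher rate in both groups.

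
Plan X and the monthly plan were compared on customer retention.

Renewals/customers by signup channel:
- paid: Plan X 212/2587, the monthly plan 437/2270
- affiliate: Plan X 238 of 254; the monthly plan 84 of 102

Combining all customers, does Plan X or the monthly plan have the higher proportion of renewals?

Paid: Plan X 212/2587 = 8.2%, the monthly plan 437/2270 = 19.3% → the monthly plan
Affiliate: Plan X 238/254 = 93.7%, the monthly plan 84/102 = 82.4% → Plan X
Overall: Plan X 450/2841 = 15.8%, the monthly plan 521/2372 = 22.0% → the monthly plan
(Neither sweeps every signup group, but the monthly plan has the higher pooled rate.)

the monthly plan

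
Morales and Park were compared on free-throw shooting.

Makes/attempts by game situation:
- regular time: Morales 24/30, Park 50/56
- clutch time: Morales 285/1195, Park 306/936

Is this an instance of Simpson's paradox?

No

Regular time: Morales 24/30 = 80.0%, Park 50/56 = 89.3% → Park
Clutch time: Morales 285/1195 = 23.8%, Park 306/936 = 32.7% → Park
Overall: Morales 309/1225 = 25.2%, Park 356/992 = 35.9% → Park
Park wins overall and in every game group — no reversal.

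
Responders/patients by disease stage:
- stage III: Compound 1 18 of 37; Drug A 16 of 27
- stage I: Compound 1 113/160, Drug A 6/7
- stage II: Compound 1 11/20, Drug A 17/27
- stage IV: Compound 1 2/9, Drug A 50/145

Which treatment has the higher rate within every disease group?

Stage III: Compound 1 18/37 = 48.6%, Drug A 16/27 = 59.3% → Drug A
Stage I: Compound 1 113/160 = 70.6%, Drug A 6/7 = 85.7% → Drug A
Stage II: Compound 1 11/20 = 55.0%, Drug A 17/27 = 63.0% → Drug A
Stage IV: Compound 1 2/9 = 22.2%, Drug A 50/145 = 34.5% → Drug A
Drug A has the higher rate in all 4 groups.

Drug A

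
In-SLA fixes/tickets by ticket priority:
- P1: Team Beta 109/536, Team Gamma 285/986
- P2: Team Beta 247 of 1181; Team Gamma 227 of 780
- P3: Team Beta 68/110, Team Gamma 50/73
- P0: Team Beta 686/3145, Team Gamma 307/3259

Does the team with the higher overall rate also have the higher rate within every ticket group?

No

P1: Team Beta 109/536 = 20.3%, Team Gamma 285/986 = 28.9% → Team Gamma
P2: Team Beta 247/1181 = 20.9%, Team Gamma 227/780 = 29.1% → Team Gamma
P3: Team Beta 68/110 = 61.8%, Team Gamma 50/73 = 68.5% → Team Gamma
P0: Team Beta 686/3145 = 21.8%, Team Gamma 307/3259 = 9.4% → Team Beta
Overall: Team Beta 1110/4972 = 22.3%, Team Gamma 869/5098 = 17.0% → Team Beta
Neither sweeps: Team Beta wins 1 of 4 groups, Team Gamma wins 3. Team Beta wins overall but not every group — no Simpson reversal.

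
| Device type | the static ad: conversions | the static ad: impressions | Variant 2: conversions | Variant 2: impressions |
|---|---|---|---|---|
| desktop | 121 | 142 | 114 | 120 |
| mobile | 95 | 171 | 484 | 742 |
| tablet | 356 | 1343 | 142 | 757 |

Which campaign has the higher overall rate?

Variant 2

Desktop: the static ad 121/142 = 85.2%, Variant 2 114/120 = 95.0% → Variant 2
Mobile: the static ad 95/171 = 55.6%, Variant 2 484/742 = 65.2% → Variant 2
Tablet: the static ad 356/1343 = 26.5%, Variant 2 142/757 = 18.8% → the static ad
Overall: the static ad 572/1656 = 34.5%, Variant 2 740/1619 = 45.7% → Variant 2
(Neither sweeps every device group, but Variant 2 has the higher pooled rate.)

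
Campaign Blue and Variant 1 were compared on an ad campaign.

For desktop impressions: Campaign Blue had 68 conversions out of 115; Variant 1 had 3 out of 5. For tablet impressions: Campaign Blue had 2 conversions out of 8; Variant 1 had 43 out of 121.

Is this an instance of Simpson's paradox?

Yes

Desktop: Campaign Blue 68/115 = 59.1%, Variant 1 3/5 = 60.0% → Variant 1
Tablet: Campaign Blue 2/8 = 25.0%, Variant 1 43/121 = 35.5% → Variant 1
Overall: Campaign Blue 70/123 = 56.9%, Variant 1 46/126 = 36.5% → Campaign Blue
Variant 1 wins each device group but Campaign Blue wins overall — the comparison reverses. Variant 1's impressions skew toward tablet, which has a lower base rate.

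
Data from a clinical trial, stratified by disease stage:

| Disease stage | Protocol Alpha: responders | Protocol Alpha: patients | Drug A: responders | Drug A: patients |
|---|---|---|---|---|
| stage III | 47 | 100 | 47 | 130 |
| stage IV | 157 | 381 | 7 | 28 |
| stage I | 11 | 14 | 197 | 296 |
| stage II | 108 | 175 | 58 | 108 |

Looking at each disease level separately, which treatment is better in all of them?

Stage III: Protocol Alpha 47/100 = 47.0%, Drug A 47/130 = 36.2% → Protocol Alpha
Stage IV: Protocol Alpha 157/381 = 41.2%, Drug A 7/28 = 25.0% → Protocol Alpha
Stage I: Protocol Alpha 11/14 = 78.6%, Drug A 197/296 = 66.6% → Protocol Alpha
Stage II: Protocol Alpha 108/175 = 61.7%, Drug A 58/108 = 53.7% → Protocol Alpha
Protocol Alpha has the higher rate in all 4 groups.

Protocol Alpha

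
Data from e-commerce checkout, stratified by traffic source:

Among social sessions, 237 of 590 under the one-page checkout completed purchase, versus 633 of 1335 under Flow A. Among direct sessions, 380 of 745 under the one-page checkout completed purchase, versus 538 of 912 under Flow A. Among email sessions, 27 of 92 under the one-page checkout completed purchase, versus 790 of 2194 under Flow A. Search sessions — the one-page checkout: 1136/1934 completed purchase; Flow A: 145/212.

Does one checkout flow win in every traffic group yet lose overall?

Social: the one-page checkout 237/590 = 40.2%, Flow A 633/1335 = 47.4% → Flow A
Direct: the one-page checkout 380/745 = 51.0%, Flow A 538/912 = 59.0% → Flow A
Email: the one-page checkout 27/92 = 29.3%, Flow A 790/2194 = 36.0% → Flow A
Search: the one-page checkout 1136/1934 = 58.7%, Flow A 145/212 = 68.4% → Flow A
Overall: the one-page checkout 1780/3361 = 53.0%, Flow A 2106/4653 = 45.3% → the one-page checkout
Flow A wins each traffic group but the one-page checkout wins overall — the comparison reverses. Flow A's sessions skew toward email, which has a lower base rate.

Yes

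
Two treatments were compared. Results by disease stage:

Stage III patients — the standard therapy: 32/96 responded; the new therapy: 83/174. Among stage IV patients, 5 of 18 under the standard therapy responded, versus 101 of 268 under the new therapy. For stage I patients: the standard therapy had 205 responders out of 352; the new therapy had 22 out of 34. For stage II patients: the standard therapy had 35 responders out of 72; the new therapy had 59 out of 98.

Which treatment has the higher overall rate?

the standard therapy

Stage III: the standard therapy 32/96 = 33.3%, the new therapy 83/174 = 47.7% → the new therapy
Stage IV: the standard therapy 5/18 = 27.8%, the new therapy 101/268 = 37.7% → the new therapy
Stage I: the standard therapy 205/352 = 58.2%, the new therapy 22/34 = 64.7% → the new therapy
Stage II: the standard therapy 35/72 = 48.6%, the new therapy 59/98 = 60.2% → the new therapy
Overall: the standard therapy 277/538 = 51.5%, the new therapy 265/574 = 46.2% → the standard therapy
(The new therapy wins every disease group but the standard therapy wins overall — the new therapy's patients skew toward the low-rate stage IV group.)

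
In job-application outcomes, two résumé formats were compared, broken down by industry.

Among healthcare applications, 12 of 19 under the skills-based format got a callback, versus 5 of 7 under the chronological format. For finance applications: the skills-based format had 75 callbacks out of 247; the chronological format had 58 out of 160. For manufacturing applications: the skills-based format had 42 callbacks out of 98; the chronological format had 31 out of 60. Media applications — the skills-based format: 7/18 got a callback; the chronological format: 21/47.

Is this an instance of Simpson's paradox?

Healthcare: the skills-based format 12/19 = 63.2%, the chronological format 5/7 = 71.4% → the chronological format
Finance: the skills-based format 75/247 = 30.4%, the chronological format 58/160 = 36.2% → the chronological format
Manufacturing: the skills-based format 42/98 = 42.9%, the chronological format 31/60 = 51.7% → the chronological format
Media: the skills-based format 7/18 = 38.9%, the chronological format 21/47 = 44.7% → the chronological format
Overall: the skills-based format 136/382 = 35.6%, the chronological format 115/274 = 42.0% → the chronological format
The chronological format wins overall and in every industry group — no reversal.

No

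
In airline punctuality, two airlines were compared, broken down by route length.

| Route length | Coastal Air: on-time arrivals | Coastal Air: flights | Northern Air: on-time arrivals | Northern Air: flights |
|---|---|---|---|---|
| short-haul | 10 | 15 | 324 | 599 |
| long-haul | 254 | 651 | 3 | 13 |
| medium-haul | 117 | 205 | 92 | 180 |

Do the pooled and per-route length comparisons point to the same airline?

Short-haul: Coastal Air 10/15 = 66.7%, Northern Air 324/599 = 54.1% → Coastal Air
Long-haul: Coastal Air 254/651 = 39.0%, Northern Air 3/13 = 23.1% → Coastal Air
Medium-haul: Coastal Air 117/205 = 57.1%, Northern Air 92/180 = 51.1% → Coastal Air
Overall: Coastal Air 381/871 = 43.7%, Northern Air 419/792 = 52.9% → Northern Air
Coastal Air wins each route group but Northern Air wins overall — the comparison reverses. Coastal Air's flights skew toward long-haul, which has a lower base rate.

No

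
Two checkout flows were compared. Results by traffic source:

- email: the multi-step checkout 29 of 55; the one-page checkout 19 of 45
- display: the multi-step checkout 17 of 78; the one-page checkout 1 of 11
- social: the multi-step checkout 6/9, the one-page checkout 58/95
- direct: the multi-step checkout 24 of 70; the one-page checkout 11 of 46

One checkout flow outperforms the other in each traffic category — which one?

Email: the multi-step checkout 29/55 = 52.7%, the one-page checkout 19/45 = 42.2% → the multi-step checkout
Display: the multi-step checkout 17/78 = 21.8%, the one-page checkout 1/11 = 9.1% → the multi-step checkout
Social: the multi-step checkout 6/9 = 66.7%, the one-page checkout 58/95 = 61.1% → the multi-step checkout
Direct: the multi-step checkout 24/70 = 34.3%, the one-page checkout 11/46 = 23.9% → the multi-step checkout
The multi-step checkout has the higher rate in all 4 groups.

the multi-step checkout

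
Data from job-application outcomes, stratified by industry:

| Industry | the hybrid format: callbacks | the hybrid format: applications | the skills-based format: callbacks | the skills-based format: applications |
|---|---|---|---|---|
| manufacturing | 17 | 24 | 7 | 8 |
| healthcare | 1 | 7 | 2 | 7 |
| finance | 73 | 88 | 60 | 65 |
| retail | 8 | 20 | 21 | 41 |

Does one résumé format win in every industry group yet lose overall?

No

Manufacturing: the hybrid format 17/24 = 70.8%, the skills-based format 7/8 = 87.5% → the skills-based format
Healthcare: the hybrid format 1/7 = 14.3%, the skills-based format 2/7 = 28.6% → the skills-based format
Finance: the hybrid format 73/88 = 83.0%, the skills-based format 60/65 = 92.3% → the skills-based format
Retail: the hybrid format 8/20 = 40.0%, the skills-based format 21/41 = 51.2% → the skills-based format
Overall: the hybrid format 99/139 = 71.2%, the skills-based format 90/121 = 74.4% → the skills-based format
The skills-based format wins overall and in every industry group — no reversal.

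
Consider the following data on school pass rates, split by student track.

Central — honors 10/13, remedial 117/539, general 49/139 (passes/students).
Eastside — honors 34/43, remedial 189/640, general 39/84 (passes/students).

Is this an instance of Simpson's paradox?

No

Honors: Central 10/13 = 76.9%, Eastside 34/43 = 79.1% → Eastside
Remedial: Central 117/539 = 21.7%, Eastside 189/640 = 29.5% → Eastside
General: Central 49/139 = 35.3%, Eastside 39/84 = 46.4% → Eastside
Overall: Central 176/691 = 25.5%, Eastside 262/767 = 34.2% → Eastside
Eastside wins overall and in every student group — no reversal.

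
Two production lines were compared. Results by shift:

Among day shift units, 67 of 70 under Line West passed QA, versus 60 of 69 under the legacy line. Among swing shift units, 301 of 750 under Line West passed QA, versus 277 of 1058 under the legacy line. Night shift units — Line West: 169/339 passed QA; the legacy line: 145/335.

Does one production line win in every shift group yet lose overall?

Day shift: Line West 67/70 = 95.7%, the legacy line 60/69 = 87.0% → Line West
Swing shift: Line West 301/750 = 40.1%, the legacy line 277/1058 = 26.2% → Line West
Night shift: Line West 169/339 = 49.9%, the legacy line 145/335 = 43.3% → Line West
Overall: Line West 537/1159 = 46.3%, the legacy line 482/1462 = 33.0% → Line West
Line West wins overall and in every shift group — no reversal.

No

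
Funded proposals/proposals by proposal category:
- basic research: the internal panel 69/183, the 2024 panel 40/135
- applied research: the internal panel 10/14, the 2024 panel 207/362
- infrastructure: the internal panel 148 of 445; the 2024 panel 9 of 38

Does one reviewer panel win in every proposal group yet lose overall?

Yes

Basic research: the internal panel 69/183 = 37.7%, the 2024 panel 40/135 = 29.6% → the internal panel
Applied research: the internal panel 10/14 = 71.4%, the 2024 panel 207/362 = 57.2% → the internal panel
Infrastructure: the internal panel 148/445 = 33.3%, the 2024 panel 9/38 = 23.7% → the internal panel
Overall: the internal panel 227/642 = 35.4%, the 2024 panel 256/535 = 47.9% → the 2024 panel
The internal panel wins each proposal group but the 2024 panel wins overall — the comparison reverses. The internal panel's proposals skew toward infrastructure, which has a lower base rate.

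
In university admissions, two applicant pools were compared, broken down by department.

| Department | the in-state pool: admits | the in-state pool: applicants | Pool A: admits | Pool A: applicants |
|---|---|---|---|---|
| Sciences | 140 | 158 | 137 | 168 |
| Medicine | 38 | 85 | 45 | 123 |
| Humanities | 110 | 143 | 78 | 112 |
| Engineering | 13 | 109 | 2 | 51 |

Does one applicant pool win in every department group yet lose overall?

Sciences: the in-state pool 140/158 = 88.6%, Pool A 137/168 = 81.5% → the in-state pool
Medicine: the in-state pool 38/85 = 44.7%, Pool A 45/123 = 36.6% → the in-state pool
Humanities: the in-state pool 110/143 = 76.9%, Pool A 78/112 = 69.6% → the in-state pool
Engineering: the in-state pool 13/109 = 11.9%, Pool A 2/51 = 3.9% → the in-state pool
Overall: the in-state pool 301/495 = 60.8%, Pool A 262/454 = 57.7% → the in-state pool
The in-state pool wins overall and in every department group — no reversal.

No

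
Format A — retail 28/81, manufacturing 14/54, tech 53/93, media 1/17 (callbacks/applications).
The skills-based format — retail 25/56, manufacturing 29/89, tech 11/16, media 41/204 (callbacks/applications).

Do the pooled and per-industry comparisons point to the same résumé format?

Retail: Format A 28/81 = 34.6%, the skills-based format 25/56 = 44.6% → the skills-based format
Manufacturing: Format A 14/54 = 25.9%, the skills-based format 29/89 = 32.6% → the skills-based format
Tech: Format A 53/93 = 57.0%, the skills-based format 11/16 = 68.8% → the skills-based format
Media: Format A 1/17 = 5.9%, the skills-based format 41/204 = 20.1% → the skills-based format
Overall: Format A 96/245 = 39.2%, the skills-based format 106/365 = 29.0% → Format A
The skills-based format wins each industry group but Format A wins overall — the comparison reverses. The skills-based format's applications skew toward media, which has a lower base rate.

No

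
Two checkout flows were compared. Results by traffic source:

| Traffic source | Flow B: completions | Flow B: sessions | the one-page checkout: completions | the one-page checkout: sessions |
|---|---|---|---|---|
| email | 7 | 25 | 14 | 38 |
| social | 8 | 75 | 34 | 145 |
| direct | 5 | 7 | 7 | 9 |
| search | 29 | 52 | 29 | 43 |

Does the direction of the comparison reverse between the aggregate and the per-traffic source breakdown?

Email: Flow B 7/25 = 28.0%, the one-page checkout 14/38 = 36.8% → the one-page checkout
Social: Flow B 8/75 = 10.7%, the one-page checkout 34/145 = 23.4% → the one-page checkout
Direct: Flow B 5/7 = 71.4%, the one-page checkout 7/9 = 77.8% → the one-page checkout
Search: Flow B 29/52 = 55.8%, the one-page checkout 29/43 = 67.4% → the one-page checkout
Overall: Flow B 49/159 = 30.8%, the one-page checkout 84/235 = 35.7% → the one-page checkout
The one-page checkout wins overall and in every traffic group — no reversal.

No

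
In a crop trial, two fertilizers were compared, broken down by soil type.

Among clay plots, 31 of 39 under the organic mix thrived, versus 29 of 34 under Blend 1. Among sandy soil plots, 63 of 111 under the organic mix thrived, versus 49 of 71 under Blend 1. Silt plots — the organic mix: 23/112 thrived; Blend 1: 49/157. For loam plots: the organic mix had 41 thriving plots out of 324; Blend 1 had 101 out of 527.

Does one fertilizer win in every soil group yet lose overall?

Clay: the organic mix 31/39 = 79.5%, Blend 1 29/34 = 85.3% → Blend 1
Sandy soil: the organic mix 63/111 = 56.8%, Blend 1 49/71 = 69.0% → Blend 1
Silt: the organic mix 23/112 = 20.5%, Blend 1 49/157 = 31.2% → Blend 1
Loam: the organic mix 41/324 = 12.7%, Blend 1 101/527 = 19.2% → Blend 1
Overall: the organic mix 158/586 = 27.0%, Blend 1 228/789 = 28.9% → Blend 1
Blend 1 wins overall and in every soil group — no reversal.

No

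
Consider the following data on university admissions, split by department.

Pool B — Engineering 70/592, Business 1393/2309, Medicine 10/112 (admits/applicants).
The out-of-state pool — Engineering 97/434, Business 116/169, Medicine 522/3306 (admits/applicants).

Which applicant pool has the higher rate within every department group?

the out-of-state pool

Engineering: Pool B 70/592 = 11.8%, the out-of-state pool 97/434 = 22.4% → the out-of-state pool
Business: Pool B 1393/2309 = 60.3%, the out-of-state pool 116/169 = 68.6% → the out-of-state pool
Medicine: Pool B 10/112 = 8.9%, the out-of-state pool 522/3306 = 15.8% → the out-of-state pool
The out-of-state pool has the higher rate in all 3 groups.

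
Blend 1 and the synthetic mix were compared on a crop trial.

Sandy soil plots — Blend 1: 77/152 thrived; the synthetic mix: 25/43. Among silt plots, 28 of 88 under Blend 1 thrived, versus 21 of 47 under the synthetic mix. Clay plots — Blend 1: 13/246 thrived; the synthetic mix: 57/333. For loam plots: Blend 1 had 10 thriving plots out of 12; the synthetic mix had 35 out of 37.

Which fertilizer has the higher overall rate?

the synthetic mix

Sandy soil: Blend 1 77/152 = 50.7%, the synthetic mix 25/43 = 58.1% → the synthetic mix
Silt: Blend 1 28/88 = 31.8%, the synthetic mix 21/47 = 44.7% → the synthetic mix
Clay: Blend 1 13/246 = 5.3%, the synthetic mix 57/333 = 17.1% → the synthetic mix
Loam: Blend 1 10/12 = 83.3%, the synthetic mix 35/37 = 94.6% → the synthetic mix
Overall: Blend 1 128/498 = 25.7%, the synthetic mix 138/460 = 30.0% → the synthetic mix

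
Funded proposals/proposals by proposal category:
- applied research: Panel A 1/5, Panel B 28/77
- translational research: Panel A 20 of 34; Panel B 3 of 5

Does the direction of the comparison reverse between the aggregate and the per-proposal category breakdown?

Applied research: Panel A 1/5 = 20.0%, Panel B 28/77 = 36.4% → Panel B
Translational research: Panel A 20/34 = 58.8%, Panel B 3/5 = 60.0% → Panel B
Overall: Panel A 21/39 = 53.8%, Panel B 31/82 = 37.8% → Panel A
Panel B wins each proposal group but Panel A wins overall — the comparison reverses. Panel B's proposals skew toward applied research, which has a lower base rate.

Yes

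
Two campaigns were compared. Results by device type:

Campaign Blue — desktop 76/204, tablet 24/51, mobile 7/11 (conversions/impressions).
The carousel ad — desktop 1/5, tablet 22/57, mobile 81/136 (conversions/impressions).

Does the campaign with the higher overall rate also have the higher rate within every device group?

Desktop: Campaign Blue 76/204 = 37.3%, the carousel ad 1/5 = 20.0% → Campaign Blue
Tablet: Campaign Blue 24/51 = 47.1%, the carousel ad 22/57 = 38.6% → Campaign Blue
Mobile: Campaign Blue 7/11 = 63.6%, the carousel ad 81/136 = 59.6% → Campaign Blue
Overall: Campaign Blue 107/266 = 40.2%, the carousel ad 104/198 = 52.5% → the carousel ad
Campaign Blue wins each device group but the carousel ad wins overall — the comparison reverses. Campaign Blue's impressions skew toward desktop, which has a lower base rate.

No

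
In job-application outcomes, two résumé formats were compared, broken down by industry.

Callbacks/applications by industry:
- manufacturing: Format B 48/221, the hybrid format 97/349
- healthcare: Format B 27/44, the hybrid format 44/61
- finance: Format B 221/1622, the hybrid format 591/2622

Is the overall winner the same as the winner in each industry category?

Manufacturing: Format B 48/221 = 21.7%, the hybrid format 97/349 = 27.8% → the hybrid format
Healthcare: Format B 27/44 = 61.4%, the hybrid format 44/61 = 72.1% → the hybrid format
Finance: Format B 221/1622 = 13.6%, the hybrid format 591/2622 = 22.5% → the hybrid format
Overall: Format B 296/1887 = 15.7%, the hybrid format 732/3032 = 24.1% → the hybrid format
The hybrid format wins overall and in every industry group — no reversal.

Yes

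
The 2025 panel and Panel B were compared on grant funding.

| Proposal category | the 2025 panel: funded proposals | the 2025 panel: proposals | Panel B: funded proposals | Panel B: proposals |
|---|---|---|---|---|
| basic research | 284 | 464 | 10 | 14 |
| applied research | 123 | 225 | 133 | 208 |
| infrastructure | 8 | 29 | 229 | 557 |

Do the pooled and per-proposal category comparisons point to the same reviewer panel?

Basic research: the 2025 panel 284/464 = 61.2%, Panel B 10/14 = 71.4% → Panel B
Applied research: the 2025 panel 123/225 = 54.7%, Panel B 133/208 = 63.9% → Panel B
Infrastructure: the 2025 panel 8/29 = 27.6%, Panel B 229/557 = 41.1% → Panel B
Overall: the 2025 panel 415/718 = 57.8%, Panel B 372/779 = 47.8% → the 2025 panel
Panel B wins each proposal group but the 2025 panel wins overall — the comparison reverses. Panel B's proposals skew toward infrastructure, which has a lower base rate.

No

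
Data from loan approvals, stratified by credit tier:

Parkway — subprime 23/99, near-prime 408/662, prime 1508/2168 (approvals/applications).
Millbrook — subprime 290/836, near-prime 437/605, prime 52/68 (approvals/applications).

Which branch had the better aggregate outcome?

Parkway

Subprime: Parkway 23/99 = 23.2%, Millbrook 290/836 = 34.7% → Millbrook
Near-prime: Parkway 408/662 = 61.6%, Millbrook 437/605 = 72.2% → Millbrook
Prime: Parkway 1508/2168 = 69.6%, Millbrook 52/68 = 76.5% → Millbrook
Overall: Parkway 1939/2929 = 66.2%, Millbrook 779/1509 = 51.6% → Parkway
(Millbrook wins every credit group but Parkway wins overall — Millbrook's applications skew toward the low-rate subprime group.)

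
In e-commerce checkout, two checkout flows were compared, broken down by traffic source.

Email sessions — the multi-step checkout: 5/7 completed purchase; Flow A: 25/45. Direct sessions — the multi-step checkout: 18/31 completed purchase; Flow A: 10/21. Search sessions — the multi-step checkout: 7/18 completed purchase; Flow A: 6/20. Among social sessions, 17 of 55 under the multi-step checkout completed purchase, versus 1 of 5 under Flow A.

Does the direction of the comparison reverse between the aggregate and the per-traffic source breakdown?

Email: the multi-step checkout 5/7 = 71.4%, Flow A 25/45 = 55.6% → the multi-step checkout
Direct: the multi-step checkout 18/31 = 58.1%, Flow A 10/21 = 47.6% → the multi-step checkout
Search: the multi-step checkout 7/18 = 38.9%, Flow A 6/20 = 30.0% → the multi-step checkout
Social: the multi-step checkout 17/55 = 30.9%, Flow A 1/5 = 20.0% → the multi-step checkout
Overall: the multi-step checkout 47/111 = 42.3%, Flow A 42/91 = 46.2% → Flow A
The multi-step checkout wins each traffic group but Flow A wins overall — the comparison reverses. The multi-step checkout's sessions skew toward social, which has a lower base rate.

Yes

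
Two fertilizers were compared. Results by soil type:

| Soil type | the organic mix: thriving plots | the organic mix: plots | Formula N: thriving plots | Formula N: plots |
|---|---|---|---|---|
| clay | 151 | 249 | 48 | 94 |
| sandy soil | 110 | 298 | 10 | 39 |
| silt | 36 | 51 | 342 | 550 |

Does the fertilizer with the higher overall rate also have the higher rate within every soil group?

Clay: the organic mix 151/249 = 60.6%, Formula N 48/94 = 51.1% → the organic mix
Sandy soil: the organic mix 110/298 = 36.9%, Formula N 10/39 = 25.6% → the organic mix
Silt: the organic mix 36/51 = 70.6%, Formula N 342/550 = 62.2% → the organic mix
Overall: the organic mix 297/598 = 49.7%, Formula N 400/683 = 58.6% → Formula N
The organic mix wins each soil group but Formula N wins overall — the comparison reverses. The organic mix's plots skew toward sandy soil, which has a lower base rate.

No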